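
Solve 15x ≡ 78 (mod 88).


GCD(15, 88) = 1, unique solution
a^(-1) mod 88 = 47
x = 47 * 78 mod 88 = 58

x ≡ 58 (mod 88)


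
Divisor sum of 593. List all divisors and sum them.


Divisors of 593: 1, 593
Sum = 1 + 593 = 594

σ(593) = 594


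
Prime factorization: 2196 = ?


2196 / 2 = 1098
1098 / 2 = 549
549 / 3 = 183
183 / 3 = 61
61 / 61 = 1
2196 = 2^2 × 3^2 × 61


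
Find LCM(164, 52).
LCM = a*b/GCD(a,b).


GCD(164, 52) = 4
LCM = 164*52/4 = 8528/4 = 2132

LCM = 2132


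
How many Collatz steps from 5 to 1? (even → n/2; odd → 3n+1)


5 → 16 → 8 → 4 → 2 → 1
Total steps = 5

5 steps


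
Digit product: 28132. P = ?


2 × 8 × 1 × 3 × 2 = 96


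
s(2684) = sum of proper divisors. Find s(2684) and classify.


Proper divisors: 1, 2, 4, 11, 22, 44, 61, 122, 244, 671, 1342
Sum = 1 + 2 + 4 + 11 + 22 + 44 + 61 + 122 + 244 + 671 + 1342 = 2524
2524 < 2684 → deficient

s(2684) = 2524 (deficient)


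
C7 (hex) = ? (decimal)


C7 (base 16) = 199 (decimal)
199 (decimal) = 199 (base 10)


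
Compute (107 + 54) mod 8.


107 + 54 = 161
161 mod 8 = 1


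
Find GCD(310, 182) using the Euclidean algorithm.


310 = 1 * 182 + 128
182 = 1 * 128 + 54
128 = 2 * 54 + 20
54 = 2 * 20 + 14
20 = 1 * 14 + 6
14 = 2 * 6 + 2
6 = 3 * 2 + 0
GCD = 2


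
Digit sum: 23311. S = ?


2 + 3 + 3 + 1 + 1 = 10


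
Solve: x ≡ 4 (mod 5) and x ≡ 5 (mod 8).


M = 5*8 = 40
M1 = M/5 = 8, M2 = M/8 = 5
M1^(-1) mod 5 = 2, M2^(-1) mod 8 = 5
x = 4*8*2 + 5*5*5 = 189
189 mod 40 = 29
Check: 29 mod 5 = 4 ✓, 29 mod 8 = 5 ✓

x ≡ 29 (mod 40)


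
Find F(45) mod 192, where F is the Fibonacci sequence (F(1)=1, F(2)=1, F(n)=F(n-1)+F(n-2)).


F(k) mod 192 for k=1..45:
1, 1, 2, 3, 5, 8, 13, 21, 34, 55, 89, 144, 41, 185, 34, 27, 61, 88, 149, 45, 2, 47, 49, 96, 145, 49, 2, 51, 53, 104, 157, 69, 34, 103, 137, 48, 185, 41, 34, 75, 109, 184, 101, 93, 2
F(45) mod 192 = 2


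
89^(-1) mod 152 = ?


Use the extended Euclidean algorithm on (152, 89); each row r = 152*s + 89*t:
r=152, s=1, t=0
r=89, s=0, t=1
q=1: r=63, s=1, t=-1   [152*(1) + 89*(-1) = 63]
q=1: r=26, s=-1, t=2   [152*(-1) + 89*(2) = 26]
q=2: r=11, s=3, t=-5   [152*(3) + 89*(-5) = 11]
q=2: r=4, s=-7, t=12   [152*(-7) + 89*(12) = 4]
q=2: r=3, s=17, t=-29   [152*(17) + 89*(-29) = 3]
q=1: r=1, s=-24, t=41   [152*(-24) + 89*(41) = 1]
q=3: r=0, s=89, t=-152   [152*(89) + 89*(-152) = 0]
GCD = 1 with t = 41, so 89*(41) ≡ 1 (mod 152)
Inverse = 41 mod 152 = 41
Check: 89 * 41 = 3649 ≡ 1 (mod 152)

89^(-1) ≡ 41 (mod 152)


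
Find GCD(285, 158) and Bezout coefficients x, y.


Tabular extended Euclidean (each row: r = 285*s + 158*t):
r=285, s=1, t=0
r=158, s=0, t=1
q=1: r=127, s=1, t=-1   [285*(1) + 158*(-1) = 127]
q=1: r=31, s=-1, t=2   [285*(-1) + 158*(2) = 31]
q=4: r=3, s=5, t=-9   [285*(5) + 158*(-9) = 3]
q=10: r=1, s=-51, t=92   [285*(-51) + 158*(92) = 1]
q=3: r=0, s=158, t=-285   [285*(158) + 158*(-285) = 0]
GCD = 1; from the row with r=1: x=-51, y=92
Check: 285*(-51) + 158*(92) = -14535 + 14536 = 1

GCD = 1, x = -51, y = 92


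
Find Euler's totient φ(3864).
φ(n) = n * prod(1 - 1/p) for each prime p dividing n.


3864 = 2^3 × 3 × 7 × 23
Prime factors: 2, 3, 7, 23
φ(3864) = 3864 × (1-1/2) × (1-1/3) × (1-1/7) × (1-1/23)
= 3864 × 1/2 × 2/3 × 6/7 × 22/23 = 1056

φ(3864) = 1056


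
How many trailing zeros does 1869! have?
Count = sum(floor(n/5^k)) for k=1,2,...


floor(1869/5) = 373
floor(1869/25) = 74
floor(1869/125) = 14
floor(1869/625) = 2
Total = 463

463 trailing zeros


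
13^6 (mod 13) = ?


13^1 mod 13 = 0
13^2 mod 13 = 0
13^3 mod 13 = 0
13^4 mod 13 = 0
13^5 mod 13 = 0
13^6 mod 13 = 0


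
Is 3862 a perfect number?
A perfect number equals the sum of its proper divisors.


Proper divisors of 3862: 1, 2, 1931
Sum = 1 + 2 + 1931 = 1934

No, 3862 is not perfect (1934 ≠ 3862)


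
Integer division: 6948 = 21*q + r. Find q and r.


6948 = 21 * 330 + 18
Check: 6930 + 18 = 6948

q = 330, r = 18


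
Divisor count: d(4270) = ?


4270 = 2^1 × 5^1 × 7^1 × 61^1
d(4270) = (1+1) × (1+1) × (1+1) × (1+1) = 16

16 divisors


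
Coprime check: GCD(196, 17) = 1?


Euclidean algorithm:
196 = 11 * 17 + 9
17 = 1 * 9 + 8
9 = 1 * 8 + 1
8 = 8 * 1 + 0
GCD(196, 17) = 1

Yes, coprime (GCD = 1)


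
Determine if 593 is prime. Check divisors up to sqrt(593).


Check divisors up to sqrt(593) = 24.3516
No divisors found.
593 is prime.

Yes, 593 is prime


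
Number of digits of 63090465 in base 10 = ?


63090465 has 8 digits in base 10
floor(log10(63090465)) + 1 = floor(7.8000) + 1 = 8

8 digits (base 10)


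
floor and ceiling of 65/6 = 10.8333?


65/6 = 10.8333
floor = 10
ceil = 11

floor = 10, ceil = 11


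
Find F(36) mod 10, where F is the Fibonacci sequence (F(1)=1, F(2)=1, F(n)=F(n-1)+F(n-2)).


F(k) mod 10 for k=1..36:
1, 1, 2, 3, 5, 8, 3, 1, 4, 5, 9, 4, 3, 7, 0, 7, 7, 4, 1, 5, 6, 1, 7, 8, 5, 3, 8, 1, 9, 0, 9, 9, 8, 7, 5, 2
F(36) mod 10 = 2


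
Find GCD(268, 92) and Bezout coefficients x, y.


Tabular extended Euclidean (each row: r = 268*s + 92*t):
r=268, s=1, t=0
r=92, s=0, t=1
q=2: r=84, s=1, t=-2   [268*(1) + 92*(-2) = 84]
q=1: r=8, s=-1, t=3   [268*(-1) + 92*(3) = 8]
q=10: r=4, s=11, t=-32   [268*(11) + 92*(-32) = 4]
q=2: r=0, s=-23, t=67   [268*(-23) + 92*(67) = 0]
GCD = 4; from the row with r=4: x=11, y=-32
Check: 268*(11) + 92*(-32) = 2948 - 2944 = 4

GCD = 4, x = 11, y = -32


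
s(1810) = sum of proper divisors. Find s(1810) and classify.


Proper divisors: 1, 2, 5, 10, 181, 362, 905
Sum = 1 + 2 + 5 + 10 + 181 + 362 + 905 = 1466
1466 < 1810 → deficient

s(1810) = 1466 (deficient)


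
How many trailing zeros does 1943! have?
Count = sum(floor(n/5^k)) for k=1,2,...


floor(1943/5) = 388
floor(1943/25) = 77
floor(1943/125) = 15
floor(1943/625) = 3
Total = 483

483 trailing zeros


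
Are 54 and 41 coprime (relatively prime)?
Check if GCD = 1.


Euclidean algorithm:
54 = 1 * 41 + 13
41 = 3 * 13 + 2
13 = 6 * 2 + 1
2 = 2 * 1 + 0
GCD(54, 41) = 1

Yes, coprime (GCD = 1)


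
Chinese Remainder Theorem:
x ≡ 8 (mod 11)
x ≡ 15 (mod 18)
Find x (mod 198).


M = 11*18 = 198
M1 = M/11 = 18, M2 = M/18 = 11
M1^(-1) mod 11 = 8, M2^(-1) mod 18 = 5
x = 8*18*8 + 15*11*5 = 1977
1977 mod 198 = 195
Check: 195 mod 11 = 8 ✓, 195 mod 18 = 15 ✓

x ≡ 195 (mod 198)


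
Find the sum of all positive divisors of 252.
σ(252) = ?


Divisors of 252: 1, 2, 3, 4, 6, 7, 9, 12, 14, 18, 21, 28, 36, 42, 63, 84, 126, 252
Sum = 1 + 2 + 3 + 4 + 6 + 7 + 9 + 12 + 14 + 18 + 21 + 28 + 36 + 42 + 63 + 84 + 126 + 252 = 728

σ(252) = 728


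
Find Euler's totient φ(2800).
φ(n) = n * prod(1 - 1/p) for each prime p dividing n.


2800 = 2^4 × 5^2 × 7
Prime factors: 2, 5, 7
φ(2800) = 2800 × (1-1/2) × (1-1/5) × (1-1/7)
= 2800 × 1/2 × 4/5 × 6/7 = 960

φ(2800) = 960


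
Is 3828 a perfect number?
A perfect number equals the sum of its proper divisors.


Proper divisors of 3828: 1, 2, 3, 4, 6, 11, 12, 22, 29, 33, 44, 58, 66, 87, 116, 132, 174, 319, 348, 638, 957, 1276, 1914
Sum = 1 + 2 + 3 + 4 + 6 + 11 + 12 + 22 + 29 + 33 + 44 + 58 + 66 + 87 + 116 + 132 + 174 + 319 + 348 + 638 + 957 + 1276 + 1914 = 6252

No, 3828 is not perfect (6252 ≠ 3828)


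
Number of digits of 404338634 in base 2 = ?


404338634 in base 2 = 11000000110011011011111001010
Number of digits = 29

29 digits (base 2)


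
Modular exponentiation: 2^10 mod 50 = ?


2^1 mod 50 = 2
2^2 mod 50 = 4
2^3 mod 50 = 8
2^4 mod 50 = 16
2^5 mod 50 = 32
2^6 mod 50 = 14
2^7 mod 50 = 28
2^8 mod 50 = 6
2^9 mod 50 = 12
2^10 mod 50 = 24


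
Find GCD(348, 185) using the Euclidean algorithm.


348 = 1 * 185 + 163
185 = 1 * 163 + 22
163 = 7 * 22 + 9
22 = 2 * 9 + 4
9 = 2 * 4 + 1
4 = 4 * 1 + 0
GCD = 1


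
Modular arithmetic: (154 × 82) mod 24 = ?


154 × 82 = 12628
12628 mod 24 = 4


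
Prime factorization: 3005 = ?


3005 / 5 = 601
601 / 601 = 1
3005 = 5 × 601


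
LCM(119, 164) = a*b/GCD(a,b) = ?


GCD(119, 164) = 1
LCM = 119*164/1 = 19516/1 = 19516

LCM = 19516


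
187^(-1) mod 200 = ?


Use the extended Euclidean algorithm on (200, 187); each row r = 200*s + 187*t:
r=200, s=1, t=0
r=187, s=0, t=1
q=1: r=13, s=1, t=-1   [200*(1) + 187*(-1) = 13]
q=14: r=5, s=-14, t=15   [200*(-14) + 187*(15) = 5]
q=2: r=3, s=29, t=-31   [200*(29) + 187*(-31) = 3]
q=1: r=2, s=-43, t=46   [200*(-43) + 187*(46) = 2]
q=1: r=1, s=72, t=-77   [200*(72) + 187*(-77) = 1]
q=2: r=0, s=-187, t=200   [200*(-187) + 187*(200) = 0]
GCD = 1 with t = -77, so 187*(-77) ≡ 1 (mod 200)
Inverse = -77 mod 200 = 123
Check: 187 * 123 = 23001 ≡ 1 (mod 200)

187^(-1) ≡ 123 (mod 200)


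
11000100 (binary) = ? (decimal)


11000100 (base 2) = 196 (decimal)
196 (decimal) = 196 (base 10)


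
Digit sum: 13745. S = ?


1 + 3 + 7 + 4 + 5 = 20


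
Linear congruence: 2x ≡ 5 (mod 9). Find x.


GCD(2, 9) = 1, unique solution
a^(-1) mod 9 = 5
x = 5 * 5 mod 9 = 7

x ≡ 7 (mod 9)


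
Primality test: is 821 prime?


Check divisors up to sqrt(821) = 28.6531
No divisors found.
821 is prime.

Yes, 821 is prime


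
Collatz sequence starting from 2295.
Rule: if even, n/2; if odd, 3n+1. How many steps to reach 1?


2295 → 6886 → 3443 → 10330 → 5165 → 15496 → 7748 → 3874 → 1937 → 5812 → 2906 → 1453 → 4360 → 2180 → 1090 → 545 → 1636 → 818 → 409 → 1228 → 614 → 307 → 922 → 461 → 1384 → 692 → 346 → 173 → 520 → 260 → 130 → 65 → 196 → 98 → 49 → 148 → 74 → 37 → 112 → 56 → 28 → 14 → 7 → 22 → 11 → 34 → 17 → 52 → 26 → 13 → 40 → 20 → 10 → 5 → 16 → 8 → 4 → 2 → 1
Total steps = 58

58 steps


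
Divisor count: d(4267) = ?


4267 = 17^1 × 251^1
d(4267) = (1+1) × (1+1) = 4

4 divisors


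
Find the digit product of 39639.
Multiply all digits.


3 × 9 × 6 × 3 × 9 = 4374


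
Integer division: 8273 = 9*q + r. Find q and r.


8273 = 9 * 919 + 2
Check: 8271 + 2 = 8273

q = 919, r = 2


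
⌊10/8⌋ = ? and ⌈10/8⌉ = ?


10/8 = 1.2500
floor = 1
ceil = 2

floor = 1, ceil = 2


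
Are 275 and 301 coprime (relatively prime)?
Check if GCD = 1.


Euclidean algorithm:
301 = 1 * 275 + 26
275 = 10 * 26 + 15
26 = 1 * 15 + 11
15 = 1 * 11 + 4
11 = 2 * 4 + 3
4 = 1 * 3 + 1
3 = 3 * 1 + 0
GCD(275, 301) = 1

Yes, coprime (GCD = 1)


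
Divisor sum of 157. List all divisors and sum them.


Divisors of 157: 1, 157
Sum = 1 + 157 = 158

σ(157) = 158


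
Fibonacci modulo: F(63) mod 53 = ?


F(k) mod 53 for k=1..63:
1, 1, 2, 3, 5, 8, 13, 21, 34, 2, 36, 38, 21, 6, 27, 33, 7, 40, 47, 34, 28, 9, 37, 46, 30, 23, 0, 23, 23, 46, 16, 9, 25, 34, 6, 40, 46, 33, 26, 6, 32, 38, 17, 2, 19, 21, 40, 8, 48, 3, 51, 1, 52, 0, 52, 52, 51, 50, 48, 45, 40, 32, 19
F(63) mod 53 = 19


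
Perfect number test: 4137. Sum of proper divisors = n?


Proper divisors of 4137: 1, 3, 7, 21, 197, 591, 1379
Sum = 1 + 3 + 7 + 21 + 197 + 591 + 1379 = 2199

No, 4137 is not perfect (2199 ≠ 4137)


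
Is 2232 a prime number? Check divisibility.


2232 / 2 = 1116 (exact division)
2232 is NOT prime.

No, 2232 is not prime


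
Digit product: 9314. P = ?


9 × 3 × 1 × 4 = 108


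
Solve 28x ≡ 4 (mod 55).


GCD(28, 55) = 1, unique solution
a^(-1) mod 55 = 2
x = 2 * 4 mod 55 = 8

x ≡ 8 (mod 55)


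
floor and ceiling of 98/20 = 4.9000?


98/20 = 4.9000
floor = 4
ceil = 5

floor = 4, ceil = 5


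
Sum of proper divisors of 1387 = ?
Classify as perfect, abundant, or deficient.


Proper divisors: 1, 19, 73
Sum = 1 + 19 + 73 = 93
93 < 1387 → deficient

s(1387) = 93 (deficient)


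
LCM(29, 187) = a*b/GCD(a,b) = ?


GCD(29, 187) = 1
LCM = 29*187/1 = 5423/1 = 5423

LCM = 5423


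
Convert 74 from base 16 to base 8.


74 (base 16) = 116 (decimal)
116 (decimal) = 164 (base 8)


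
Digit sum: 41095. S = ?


4 + 1 + 0 + 9 + 5 = 19


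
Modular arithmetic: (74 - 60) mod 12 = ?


74 - 60 = 14
14 mod 12 = 2


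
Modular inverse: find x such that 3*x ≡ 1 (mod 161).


Use the extended Euclidean algorithm on (161, 3); each row r = 161*s + 3*t:
r=161, s=1, t=0
r=3, s=0, t=1
q=53: r=2, s=1, t=-53   [161*(1) + 3*(-53) = 2]
q=1: r=1, s=-1, t=54   [161*(-1) + 3*(54) = 1]
q=2: r=0, s=3, t=-161   [161*(3) + 3*(-161) = 0]
GCD = 1 with t = 54, so 3*(54) ≡ 1 (mod 161)
Inverse = 54 mod 161 = 54
Check: 3 * 54 = 162 ≡ 1 (mod 161)

3^(-1) ≡ 54 (mod 161)


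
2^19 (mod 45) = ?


2^1 mod 45 = 2
2^2 mod 45 = 4
2^3 mod 45 = 8
2^4 mod 45 = 16
2^5 mod 45 = 32
2^6 mod 45 = 19
2^7 mod 45 = 38
2^8 mod 45 = 31
2^9 mod 45 = 17
2^10 mod 45 = 34
2^11 mod 45 = 23
2^12 mod 45 = 1
2^13 mod 45 = 2
2^14 mod 45 = 4
2^15 mod 45 = 8
2^16 mod 45 = 16
2^17 mod 45 = 32
2^18 mod 45 = 19
2^19 mod 45 = 38


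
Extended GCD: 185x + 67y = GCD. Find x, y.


Tabular extended Euclidean (each row: r = 185*s + 67*t):
r=185, s=1, t=0
r=67, s=0, t=1
q=2: r=51, s=1, t=-2   [185*(1) + 67*(-2) = 51]
q=1: r=16, s=-1, t=3   [185*(-1) + 67*(3) = 16]
q=3: r=3, s=4, t=-11   [185*(4) + 67*(-11) = 3]
q=5: r=1, s=-21, t=58   [185*(-21) + 67*(58) = 1]
q=3: r=0, s=67, t=-185   [185*(67) + 67*(-185) = 0]
GCD = 1; from the row with r=1: x=-21, y=58
Check: 185*(-21) + 67*(58) = -3885 + 3886 = 1

GCD = 1, x = -21, y = 58


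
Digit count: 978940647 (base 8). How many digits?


978940647 in base 8 = 7226271347
Number of digits = 10

10 digits (base 8)


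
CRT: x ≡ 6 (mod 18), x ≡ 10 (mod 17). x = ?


M = 18*17 = 306
M1 = M/18 = 17, M2 = M/17 = 18
M1^(-1) mod 18 = 17, M2^(-1) mod 17 = 1
x = 6*17*17 + 10*18*1 = 1914
1914 mod 306 = 78
Check: 78 mod 18 = 6 ✓, 78 mod 17 = 10 ✓

x ≡ 78 (mod 306)


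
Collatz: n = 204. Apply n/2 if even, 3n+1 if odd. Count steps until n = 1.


204 → 102 → 51 → 154 → 77 → 232 → 116 → 58 → 29 → 88 → 44 → 22 → 11 → 34 → 17 → 52 → 26 → 13 → 40 → 20 → 10 → 5 → 16 → 8 → 4 → 2 → 1
Total steps = 26

26 steps


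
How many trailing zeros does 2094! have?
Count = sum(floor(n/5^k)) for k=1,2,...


floor(2094/5) = 418
floor(2094/25) = 83
floor(2094/125) = 16
floor(2094/625) = 3
Total = 520

520 trailing zeros


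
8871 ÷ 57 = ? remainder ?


8871 = 57 * 155 + 36
Check: 8835 + 36 = 8871

q = 155, r = 36


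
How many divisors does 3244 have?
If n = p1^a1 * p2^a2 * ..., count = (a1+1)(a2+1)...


3244 = 2^2 × 811^1
d(3244) = (2+1) × (1+1) = 6

6 divisors


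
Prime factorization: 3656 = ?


3656 / 2 = 1828
1828 / 2 = 914
914 / 2 = 457
457 / 457 = 1
3656 = 2^3 × 457


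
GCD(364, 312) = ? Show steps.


364 = 1 * 312 + 52
312 = 6 * 52 + 0
GCD = 52


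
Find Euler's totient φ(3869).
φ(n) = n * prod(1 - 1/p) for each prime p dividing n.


3869 = 53 × 73
Prime factors: 53, 73
φ(3869) = 3869 × (1-1/53) × (1-1/73)
= 3869 × 52/53 × 72/73 = 3744

φ(3869) = 3744


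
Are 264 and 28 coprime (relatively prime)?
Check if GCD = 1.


Euclidean algorithm:
264 = 9 * 28 + 12
28 = 2 * 12 + 4
12 = 3 * 4 + 0
GCD(264, 28) = 4

No, not coprime (GCD = 4)


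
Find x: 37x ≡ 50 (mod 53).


GCD(37, 53) = 1, unique solution
a^(-1) mod 53 = 43
x = 43 * 50 mod 53 = 30

x ≡ 30 (mod 53)


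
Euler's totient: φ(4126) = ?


4126 = 2 × 2063
Prime factors: 2, 2063
φ(4126) = 4126 × (1-1/2) × (1-1/2063)
= 4126 × 1/2 × 2062/2063 = 2062

φ(4126) = 2062


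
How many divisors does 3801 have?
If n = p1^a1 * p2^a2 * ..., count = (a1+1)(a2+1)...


3801 = 3^1 × 7^1 × 181^1
d(3801) = (1+1) × (1+1) × (1+1) = 8

8 divisors


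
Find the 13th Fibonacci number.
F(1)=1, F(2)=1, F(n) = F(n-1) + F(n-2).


Sequence: 1, 1, 2, 3, 5, 8, 13, 21, 34, 55, 89, 144, 233
F(13) = 233


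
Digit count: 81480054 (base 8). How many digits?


81480054 in base 8 = 466644566
Number of digits = 9

9 digits (base 8)


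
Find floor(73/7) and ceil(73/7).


73/7 = 10.4286
floor = 10
ceil = 11

floor = 10, ceil = 11


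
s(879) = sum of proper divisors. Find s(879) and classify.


Proper divisors: 1, 3, 293
Sum = 1 + 3 + 293 = 297
297 < 879 → deficient

s(879) = 297 (deficient)


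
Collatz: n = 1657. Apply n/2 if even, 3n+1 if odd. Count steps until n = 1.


1657 → 4972 → 2486 → 1243 → 3730 → 1865 → 5596 → 2798 → 1399 → 4198 → 2099 → 6298 → 3149 → 9448 → 4724 → 2362 → 1181 → 3544 → 1772 → 886 → 443 → 1330 → 665 → 1996 → 998 → 499 → 1498 → 749 → 2248 → 1124 → 562 → 281 → 844 → 422 → 211 → 634 → 317 → 952 → 476 → 238 → 119 → 358 → 179 → 538 → 269 → 808 → 404 → 202 → 101 → 304 → 152 → 76 → 38 → 19 → 58 → 29 → 88 → 44 → 22 → 11 → 34 → 17 → 52 → 26 → 13 → 40 → 20 → 10 → 5 → 16 → 8 → 4 → 2 → 1
Total steps = 73

73 steps


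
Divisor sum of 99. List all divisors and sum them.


Divisors of 99: 1, 3, 9, 11, 33, 99
Sum = 1 + 3 + 9 + 11 + 33 + 99 = 156

σ(99) = 156


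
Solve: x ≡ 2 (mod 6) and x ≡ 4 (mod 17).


M = 6*17 = 102
M1 = M/6 = 17, M2 = M/17 = 6
M1^(-1) mod 6 = 5, M2^(-1) mod 17 = 3
x = 2*17*5 + 4*6*3 = 242
242 mod 102 = 38
Check: 38 mod 6 = 2 ✓, 38 mod 17 = 4 ✓

x ≡ 38 (mod 102)


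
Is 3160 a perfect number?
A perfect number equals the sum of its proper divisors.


Proper divisors of 3160: 1, 2, 4, 5, 8, 10, 20, 40, 79, 158, 316, 395, 632, 790, 1580
Sum = 1 + 2 + 4 + 5 + 8 + 10 + 20 + 40 + 79 + 158 + 316 + 395 + 632 + 790 + 1580 = 4040

No, 3160 is not perfect (4040 ≠ 3160)


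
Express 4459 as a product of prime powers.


4459 / 7 = 637
637 / 7 = 91
91 / 7 = 13
13 / 13 = 1
4459 = 7^3 × 13


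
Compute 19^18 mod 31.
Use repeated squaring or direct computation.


19^1 mod 31 = 19
19^2 mod 31 = 20
19^3 mod 31 = 8
19^4 mod 31 = 28
19^5 mod 31 = 5
19^6 mod 31 = 2
19^7 mod 31 = 7
19^8 mod 31 = 9
19^9 mod 31 = 16
19^10 mod 31 = 25
19^11 mod 31 = 10
19^12 mod 31 = 4
19^13 mod 31 = 14
19^14 mod 31 = 18
19^15 mod 31 = 1
19^16 mod 31 = 19
19^17 mod 31 = 20
19^18 mod 31 = 8


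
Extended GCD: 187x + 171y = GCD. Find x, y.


Tabular extended Euclidean (each row: r = 187*s + 171*t):
r=187, s=1, t=0
r=171, s=0, t=1
q=1: r=16, s=1, t=-1   [187*(1) + 171*(-1) = 16]
q=10: r=11, s=-10, t=11   [187*(-10) + 171*(11) = 11]
q=1: r=5, s=11, t=-12   [187*(11) + 171*(-12) = 5]
q=2: r=1, s=-32, t=35   [187*(-32) + 171*(35) = 1]
q=5: r=0, s=171, t=-187   [187*(171) + 171*(-187) = 0]
GCD = 1; from the row with r=1: x=-32, y=35
Check: 187*(-32) + 171*(35) = -5984 + 5985 = 1

GCD = 1, x = -32, y = 35


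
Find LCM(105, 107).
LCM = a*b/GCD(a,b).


GCD(105, 107) = 1
LCM = 105*107/1 = 11235/1 = 11235

LCM = 11235


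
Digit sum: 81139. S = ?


8 + 1 + 1 + 3 + 9 = 22


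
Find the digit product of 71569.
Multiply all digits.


7 × 1 × 5 × 6 × 9 = 1890


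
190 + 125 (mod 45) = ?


190 + 125 = 315
315 mod 45 = 0


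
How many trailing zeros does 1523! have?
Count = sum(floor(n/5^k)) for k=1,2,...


floor(1523/5) = 304
floor(1523/25) = 60
floor(1523/125) = 12
floor(1523/625) = 2
Total = 378

378 trailing zeros


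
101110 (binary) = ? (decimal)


101110 (base 2) = 46 (decimal)
46 (decimal) = 46 (base 10)


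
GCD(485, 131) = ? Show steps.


485 = 3 * 131 + 92
131 = 1 * 92 + 39
92 = 2 * 39 + 14
39 = 2 * 14 + 11
14 = 1 * 11 + 3
11 = 3 * 3 + 2
3 = 1 * 2 + 1
2 = 2 * 1 + 0
GCD = 1


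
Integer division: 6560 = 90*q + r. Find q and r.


6560 = 90 * 72 + 80
Check: 6480 + 80 = 6560

q = 72, r = 80


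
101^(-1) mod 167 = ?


Use the extended Euclidean algorithm on (167, 101); each row r = 167*s + 101*t:
r=167, s=1, t=0
r=101, s=0, t=1
q=1: r=66, s=1, t=-1   [167*(1) + 101*(-1) = 66]
q=1: r=35, s=-1, t=2   [167*(-1) + 101*(2) = 35]
q=1: r=31, s=2, t=-3   [167*(2) + 101*(-3) = 31]
q=1: r=4, s=-3, t=5   [167*(-3) + 101*(5) = 4]
q=7: r=3, s=23, t=-38   [167*(23) + 101*(-38) = 3]
q=1: r=1, s=-26, t=43   [167*(-26) + 101*(43) = 1]
q=3: r=0, s=101, t=-167   [167*(101) + 101*(-167) = 0]
GCD = 1 with t = 43, so 101*(43) ≡ 1 (mod 167)
Inverse = 43 mod 167 = 43
Check: 101 * 43 = 4343 ≡ 1 (mod 167)

101^(-1) ≡ 43 (mod 167)


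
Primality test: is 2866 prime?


2866 / 2 = 1433 (exact division)
2866 is NOT prime.

No, 2866 is not prime


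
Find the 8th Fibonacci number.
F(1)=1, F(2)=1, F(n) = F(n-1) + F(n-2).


Sequence: 1, 1, 2, 3, 5, 8, 13, 21
F(8) = 21


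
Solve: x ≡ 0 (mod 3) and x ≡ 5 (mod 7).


M = 3*7 = 21
M1 = M/3 = 7, M2 = M/7 = 3
M1^(-1) mod 3 = 1, M2^(-1) mod 7 = 5
x = 0*7*1 + 5*3*5 = 75
75 mod 21 = 12
Check: 12 mod 3 = 0 ✓, 12 mod 7 = 5 ✓

x ≡ 12 (mod 21)


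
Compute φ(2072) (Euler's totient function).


2072 = 2^3 × 7 × 37
Prime factors: 2, 7, 37
φ(2072) = 2072 × (1-1/2) × (1-1/7) × (1-1/37)
= 2072 × 1/2 × 6/7 × 36/37 = 864

φ(2072) = 864


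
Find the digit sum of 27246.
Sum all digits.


2 + 7 + 2 + 4 + 6 = 21


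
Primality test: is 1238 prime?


1238 / 2 = 619 (exact division)
1238 is NOT prime.

No, 1238 is not prime


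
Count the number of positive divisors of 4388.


4388 = 2^2 × 1097^1
d(4388) = (2+1) × (1+1) = 6

6 divisors


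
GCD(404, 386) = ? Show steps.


404 = 1 * 386 + 18
386 = 21 * 18 + 8
18 = 2 * 8 + 2
8 = 4 * 2 + 0
GCD = 2


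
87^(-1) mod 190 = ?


Use the extended Euclidean algorithm on (190, 87); each row r = 190*s + 87*t:
r=190, s=1, t=0
r=87, s=0, t=1
q=2: r=16, s=1, t=-2   [190*(1) + 87*(-2) = 16]
q=5: r=7, s=-5, t=11   [190*(-5) + 87*(11) = 7]
q=2: r=2, s=11, t=-24   [190*(11) + 87*(-24) = 2]
q=3: r=1, s=-38, t=83   [190*(-38) + 87*(83) = 1]
q=2: r=0, s=87, t=-190   [190*(87) + 87*(-190) = 0]
GCD = 1 with t = 83, so 87*(83) ≡ 1 (mod 190)
Inverse = 83 mod 190 = 83
Check: 87 * 83 = 7221 ≡ 1 (mod 190)

87^(-1) ≡ 83 (mod 190)


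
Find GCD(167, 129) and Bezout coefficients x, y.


Tabular extended Euclidean (each row: r = 167*s + 129*t):
r=167, s=1, t=0
r=129, s=0, t=1
q=1: r=38, s=1, t=-1   [167*(1) + 129*(-1) = 38]
q=3: r=15, s=-3, t=4   [167*(-3) + 129*(4) = 15]
q=2: r=8, s=7, t=-9   [167*(7) + 129*(-9) = 8]
q=1: r=7, s=-10, t=13   [167*(-10) + 129*(13) = 7]
q=1: r=1, s=17, t=-22   [167*(17) + 129*(-22) = 1]
q=7: r=0, s=-129, t=167   [167*(-129) + 129*(167) = 0]
GCD = 1; from the row with r=1: x=17, y=-22
Check: 167*(17) + 129*(-22) = 2839 - 2838 = 1

GCD = 1, x = 17, y = -22


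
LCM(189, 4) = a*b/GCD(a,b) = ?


GCD(189, 4) = 1
LCM = 189*4/1 = 756/1 = 756

LCM = 756


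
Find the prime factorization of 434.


434 / 2 = 217
217 / 7 = 31
31 / 31 = 1
434 = 2 × 7 × 31


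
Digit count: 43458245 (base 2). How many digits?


43458245 in base 2 = 10100101110001111011000101
Number of digits = 26

26 digits (base 2)


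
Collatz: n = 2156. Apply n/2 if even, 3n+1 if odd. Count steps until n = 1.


2156 → 1078 → 539 → 1618 → 809 → 2428 → 1214 → 607 → 1822 → 911 → 2734 → 1367 → 4102 → 2051 → 6154 → 3077 → 9232 → 4616 → 2308 → 1154 → 577 → 1732 → 866 → 433 → 1300 → 650 → 325 → 976 → 488 → 244 → 122 → 61 → 184 → 92 → 46 → 23 → 70 → 35 → 106 → 53 → 160 → 80 → 40 → 20 → 10 → 5 → 16 → 8 → 4 → 2 → 1
Total steps = 50

50 steps


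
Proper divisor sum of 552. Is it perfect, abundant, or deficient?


Proper divisors: 1, 2, 3, 4, 6, 8, 12, 23, 24, 46, 69, 92, 138, 184, 276
Sum = 1 + 2 + 3 + 4 + 6 + 8 + 12 + 23 + 24 + 46 + 69 + 92 + 138 + 184 + 276 = 888
888 > 552 → abundant

s(552) = 888 (abundant)


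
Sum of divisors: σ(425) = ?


Divisors of 425: 1, 5, 17, 25, 85, 425
Sum = 1 + 5 + 17 + 25 + 85 + 425 = 558

σ(425) = 558


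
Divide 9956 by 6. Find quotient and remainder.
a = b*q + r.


9956 = 6 * 1659 + 2
Check: 9954 + 2 = 9956

q = 1659, r = 2


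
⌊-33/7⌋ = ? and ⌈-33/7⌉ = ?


-33/7 = -4.7143
floor = -5
ceil = -4

floor = -5, ceil = -4


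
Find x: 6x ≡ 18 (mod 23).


GCD(6, 23) = 1, unique solution
a^(-1) mod 23 = 4
x = 4 * 18 mod 23 = 3

x ≡ 3 (mod 23)


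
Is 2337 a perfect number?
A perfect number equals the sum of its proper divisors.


Proper divisors of 2337: 1, 3, 19, 41, 57, 123, 779
Sum = 1 + 3 + 19 + 41 + 57 + 123 + 779 = 1023

No, 2337 is not perfect (1023 ≠ 2337)


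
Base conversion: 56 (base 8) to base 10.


56 (base 8) = 46 (decimal)
46 (decimal) = 46 (base 10)


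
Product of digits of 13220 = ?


1 × 3 × 2 × 2 × 0 = 0


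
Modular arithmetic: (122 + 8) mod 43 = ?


122 + 8 = 130
130 mod 43 = 1


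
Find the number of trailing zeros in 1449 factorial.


floor(1449/5) = 289
floor(1449/25) = 57
floor(1449/125) = 11
floor(1449/625) = 2
Total = 359

359 trailing zeros


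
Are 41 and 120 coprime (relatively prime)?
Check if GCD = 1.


Euclidean algorithm:
120 = 2 * 41 + 38
41 = 1 * 38 + 3
38 = 12 * 3 + 2
3 = 1 * 2 + 1
2 = 2 * 1 + 0
GCD(41, 120) = 1

Yes, coprime (GCD = 1)


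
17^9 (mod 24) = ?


17^1 mod 24 = 17
17^2 mod 24 = 1
17^3 mod 24 = 17
17^4 mod 24 = 1
17^5 mod 24 = 17
17^6 mod 24 = 1
17^7 mod 24 = 17
17^8 mod 24 = 1
17^9 mod 24 = 17


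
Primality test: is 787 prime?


Check divisors up to sqrt(787) = 28.0535
No divisors found.
787 is prime.

Yes, 787 is prime


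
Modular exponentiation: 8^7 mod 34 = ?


8^1 mod 34 = 8
8^2 mod 34 = 30
8^3 mod 34 = 2
8^4 mod 34 = 16
8^5 mod 34 = 26
8^6 mod 34 = 4
8^7 mod 34 = 32


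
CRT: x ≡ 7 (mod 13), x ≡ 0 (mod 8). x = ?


M = 13*8 = 104
M1 = M/13 = 8, M2 = M/8 = 13
M1^(-1) mod 13 = 5, M2^(-1) mod 8 = 5
x = 7*8*5 + 0*13*5 = 280
280 mod 104 = 72
Check: 72 mod 13 = 7 ✓, 72 mod 8 = 0 ✓

x ≡ 72 (mod 104)


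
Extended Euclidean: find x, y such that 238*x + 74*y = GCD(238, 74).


Tabular extended Euclidean (each row: r = 238*s + 74*t):
r=238, s=1, t=0
r=74, s=0, t=1
q=3: r=16, s=1, t=-3   [238*(1) + 74*(-3) = 16]
q=4: r=10, s=-4, t=13   [238*(-4) + 74*(13) = 10]
q=1: r=6, s=5, t=-16   [238*(5) + 74*(-16) = 6]
q=1: r=4, s=-9, t=29   [238*(-9) + 74*(29) = 4]
q=1: r=2, s=14, t=-45   [238*(14) + 74*(-45) = 2]
q=2: r=0, s=-37, t=119   [238*(-37) + 74*(119) = 0]
GCD = 2; from the row with r=2: x=14, y=-45
Check: 238*(14) + 74*(-45) = 3332 - 3330 = 2

GCD = 2, x = 14, y = -45


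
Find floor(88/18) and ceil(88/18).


88/18 = 4.8889
floor = 4
ceil = 5

floor = 4, ceil = 5


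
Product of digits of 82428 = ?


8 × 2 × 4 × 2 × 8 = 1024


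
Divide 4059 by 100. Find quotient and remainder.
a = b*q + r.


4059 = 100 * 40 + 59
Check: 4000 + 59 = 4059

q = 40, r = 59


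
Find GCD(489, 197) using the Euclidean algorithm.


489 = 2 * 197 + 95
197 = 2 * 95 + 7
95 = 13 * 7 + 4
7 = 1 * 4 + 3
4 = 1 * 3 + 1
3 = 3 * 1 + 0
GCD = 1


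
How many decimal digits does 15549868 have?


15549868 has 8 digits in base 10
floor(log10(15549868)) + 1 = floor(7.1917) + 1 = 8

8 digits (base 10)


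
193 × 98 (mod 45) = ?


193 × 98 = 18914
18914 mod 45 = 14


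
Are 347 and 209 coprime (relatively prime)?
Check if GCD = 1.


Euclidean algorithm:
347 = 1 * 209 + 138
209 = 1 * 138 + 71
138 = 1 * 71 + 67
71 = 1 * 67 + 4
67 = 16 * 4 + 3
4 = 1 * 3 + 1
3 = 3 * 1 + 0
GCD(347, 209) = 1

Yes, coprime (GCD = 1)


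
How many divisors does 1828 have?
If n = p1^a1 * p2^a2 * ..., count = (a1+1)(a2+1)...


1828 = 2^2 × 457^1
d(1828) = (2+1) × (1+1) = 6

6 divisors


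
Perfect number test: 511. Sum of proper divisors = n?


Proper divisors of 511: 1, 7, 73
Sum = 1 + 7 + 73 = 81

No, 511 is not perfect (81 ≠ 511)


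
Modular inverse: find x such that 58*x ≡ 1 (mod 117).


Use the extended Euclidean algorithm on (117, 58); each row r = 117*s + 58*t:
r=117, s=1, t=0
r=58, s=0, t=1
q=2: r=1, s=1, t=-2   [117*(1) + 58*(-2) = 1]
q=58: r=0, s=-58, t=117   [117*(-58) + 58*(117) = 0]
GCD = 1 with t = -2, so 58*(-2) ≡ 1 (mod 117)
Inverse = -2 mod 117 = 115
Check: 58 * 115 = 6670 ≡ 1 (mod 117)

58^(-1) ≡ 115 (mod 117)


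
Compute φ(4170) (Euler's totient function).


4170 = 2 × 3 × 5 × 139
Prime factors: 2, 3, 5, 139
φ(4170) = 4170 × (1-1/2) × (1-1/3) × (1-1/5) × (1-1/139)
= 4170 × 1/2 × 2/3 × 4/5 × 138/139 = 1104

φ(4170) = 1104


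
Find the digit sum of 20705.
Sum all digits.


2 + 0 + 7 + 0 + 5 = 14


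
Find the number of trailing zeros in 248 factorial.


floor(248/5) = 49
floor(248/25) = 9
floor(248/125) = 1
Total = 59

59 trailing zeros


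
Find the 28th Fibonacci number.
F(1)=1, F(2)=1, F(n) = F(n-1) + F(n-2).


Sequence: 1, 1, 2, 3, 5, 8, 13, 21, 34, 55, 89, 144, 233, 377, 610, 987, 1597, 2584, 4181, 6765, 10946, 17711, 28657, 46368, 75025, 121393, 196418, 317811
F(28) = 317811


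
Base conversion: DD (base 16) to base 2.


DD (base 16) = 221 (decimal)
221 (decimal) = 11011101 (base 2)


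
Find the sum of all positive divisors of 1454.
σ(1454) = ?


Divisors of 1454: 1, 2, 727, 1454
Sum = 1 + 2 + 727 + 1454 = 2184

σ(1454) = 2184


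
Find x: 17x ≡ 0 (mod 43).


GCD(17, 43) = 1, unique solution
a^(-1) mod 43 = 38
x = 38 * 0 mod 43 = 0

x ≡ 0 (mod 43)


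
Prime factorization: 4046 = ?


4046 / 2 = 2023
2023 / 7 = 289
289 / 17 = 17
17 / 17 = 1
4046 = 2 × 7 × 17^2


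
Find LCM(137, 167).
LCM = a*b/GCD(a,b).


GCD(137, 167) = 1
LCM = 137*167/1 = 22879/1 = 22879

LCM = 22879


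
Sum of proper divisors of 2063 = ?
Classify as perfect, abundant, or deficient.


Proper divisors: 1
Sum = 1 = 1
1 < 2063 → deficient

s(2063) = 1 (deficient)


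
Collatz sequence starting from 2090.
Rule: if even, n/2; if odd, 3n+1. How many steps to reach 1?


2090 → 1045 → 3136 → 1568 → 784 → 392 → 196 → 98 → 49 → 148 → 74 → 37 → 112 → 56 → 28 → 14 → 7 → 22 → 11 → 34 → 17 → 52 → 26 → 13 → 40 → 20 → 10 → 5 → 16 → 8 → 4 → 2 → 1
Total steps = 32

32 steps


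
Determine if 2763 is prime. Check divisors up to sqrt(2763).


2763 / 3 = 921 (exact division)
2763 is NOT prime.

No, 2763 is not prime


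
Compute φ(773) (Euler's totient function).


773 = 773
Prime factors: 773
φ(773) = 773 × (1-1/773)
= 773 × 772/773 = 772

φ(773) = 772


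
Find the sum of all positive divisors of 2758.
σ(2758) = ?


Divisors of 2758: 1, 2, 7, 14, 197, 394, 1379, 2758
Sum = 1 + 2 + 7 + 14 + 197 + 394 + 1379 + 2758 = 4752

σ(2758) = 4752


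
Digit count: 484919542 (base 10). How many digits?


484919542 has 9 digits in base 10
floor(log10(484919542)) + 1 = floor(8.6857) + 1 = 9

9 digits (base 10)


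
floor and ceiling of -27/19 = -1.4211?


-27/19 = -1.4211
floor = -2
ceil = -1

floor = -2, ceil = -1


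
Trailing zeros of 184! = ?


floor(184/5) = 36
floor(184/25) = 7
floor(184/125) = 1
Total = 44

44 trailing zeros


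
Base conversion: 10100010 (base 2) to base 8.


10100010 (base 2) = 162 (decimal)
162 (decimal) = 242 (base 8)


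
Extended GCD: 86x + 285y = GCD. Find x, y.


Tabular extended Euclidean (each row: r = 86*s + 285*t):
r=86, s=1, t=0
r=285, s=0, t=1
q=0: r=86, s=1, t=0   [86*(1) + 285*(0) = 86]
q=3: r=27, s=-3, t=1   [86*(-3) + 285*(1) = 27]
q=3: r=5, s=10, t=-3   [86*(10) + 285*(-3) = 5]
q=5: r=2, s=-53, t=16   [86*(-53) + 285*(16) = 2]
q=2: r=1, s=116, t=-35   [86*(116) + 285*(-35) = 1]
q=2: r=0, s=-285, t=86   [86*(-285) + 285*(86) = 0]
GCD = 1; from the row with r=1: x=116, y=-35
Check: 86*(116) + 285*(-35) = 9976 - 9975 = 1

GCD = 1, x = 116, y = -35


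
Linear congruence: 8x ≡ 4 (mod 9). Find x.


GCD(8, 9) = 1, unique solution
a^(-1) mod 9 = 8
x = 8 * 4 mod 9 = 5

x ≡ 5 (mod 9)


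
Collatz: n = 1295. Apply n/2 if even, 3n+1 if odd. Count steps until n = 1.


1295 → 3886 → 1943 → 5830 → 2915 → 8746 → 4373 → 13120 → 6560 → 3280 → 1640 → 820 → 410 → 205 → 616 → 308 → 154 → 77 → 232 → 116 → 58 → 29 → 88 → 44 → 22 → 11 → 34 → 17 → 52 → 26 → 13 → 40 → 20 → 10 → 5 → 16 → 8 → 4 → 2 → 1
Total steps = 39

39 steps


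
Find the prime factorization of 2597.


2597 / 7 = 371
371 / 7 = 53
53 / 53 = 1
2597 = 7^2 × 53


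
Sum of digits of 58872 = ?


5 + 8 + 8 + 7 + 2 = 30


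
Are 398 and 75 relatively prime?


Euclidean algorithm:
398 = 5 * 75 + 23
75 = 3 * 23 + 6
23 = 3 * 6 + 5
6 = 1 * 5 + 1
5 = 5 * 1 + 0
GCD(398, 75) = 1

Yes, coprime (GCD = 1)


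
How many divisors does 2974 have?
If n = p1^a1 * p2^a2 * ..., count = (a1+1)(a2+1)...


2974 = 2^1 × 1487^1
d(2974) = (1+1) × (1+1) = 4

4 divisors


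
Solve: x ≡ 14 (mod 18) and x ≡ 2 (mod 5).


M = 18*5 = 90
M1 = M/18 = 5, M2 = M/5 = 18
M1^(-1) mod 18 = 11, M2^(-1) mod 5 = 2
x = 14*5*11 + 2*18*2 = 842
842 mod 90 = 32
Check: 32 mod 18 = 14 ✓, 32 mod 5 = 2 ✓

x ≡ 32 (mod 90)


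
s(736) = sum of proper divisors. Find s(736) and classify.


Proper divisors: 1, 2, 4, 8, 16, 23, 32, 46, 92, 184, 368
Sum = 1 + 2 + 4 + 8 + 16 + 23 + 32 + 46 + 92 + 184 + 368 = 776
776 > 736 → abundant

s(736) = 776 (abundant)


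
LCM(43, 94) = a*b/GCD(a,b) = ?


GCD(43, 94) = 1
LCM = 43*94/1 = 4042/1 = 4042

LCM = 4042


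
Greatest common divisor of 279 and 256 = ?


279 = 1 * 256 + 23
256 = 11 * 23 + 3
23 = 7 * 3 + 2
3 = 1 * 2 + 1
2 = 2 * 1 + 0
GCD = 1


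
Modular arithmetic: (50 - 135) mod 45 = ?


50 - 135 = -85
-85 mod 45 = 5


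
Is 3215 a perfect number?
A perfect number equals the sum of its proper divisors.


Proper divisors of 3215: 1, 5, 643
Sum = 1 + 5 + 643 = 649

No, 3215 is not perfect (649 ≠ 3215)


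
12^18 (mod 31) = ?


12^1 mod 31 = 12
12^2 mod 31 = 20
12^3 mod 31 = 23
12^4 mod 31 = 28
12^5 mod 31 = 26
12^6 mod 31 = 2
12^7 mod 31 = 24
12^8 mod 31 = 9
12^9 mod 31 = 15
12^10 mod 31 = 25
12^11 mod 31 = 21
12^12 mod 31 = 4
12^13 mod 31 = 17
12^14 mod 31 = 18
12^15 mod 31 = 30
12^16 mod 31 = 19
12^17 mod 31 = 11
12^18 mod 31 = 8


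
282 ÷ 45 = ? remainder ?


282 = 45 * 6 + 12
Check: 270 + 12 = 282

q = 6, r = 12


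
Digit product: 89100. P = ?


8 × 9 × 1 × 0 × 0 = 0


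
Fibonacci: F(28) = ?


Sequence: 1, 1, 2, 3, 5, 8, 13, 21, 34, 55, 89, 144, 233, 377, 610, 987, 1597, 2584, 4181, 6765, 10946, 17711, 28657, 46368, 75025, 121393, 196418, 317811
F(28) = 317811


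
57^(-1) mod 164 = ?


Use the extended Euclidean algorithm on (164, 57); each row r = 164*s + 57*t:
r=164, s=1, t=0
r=57, s=0, t=1
q=2: r=50, s=1, t=-2   [164*(1) + 57*(-2) = 50]
q=1: r=7, s=-1, t=3   [164*(-1) + 57*(3) = 7]
q=7: r=1, s=8, t=-23   [164*(8) + 57*(-23) = 1]
q=7: r=0, s=-57, t=164   [164*(-57) + 57*(164) = 0]
GCD = 1 with t = -23, so 57*(-23) ≡ 1 (mod 164)
Inverse = -23 mod 164 = 141
Check: 57 * 141 = 8037 ≡ 1 (mod 164)

57^(-1) ≡ 141 (mod 164)


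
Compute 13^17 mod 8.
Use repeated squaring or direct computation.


13^1 mod 8 = 5
13^2 mod 8 = 1
13^3 mod 8 = 5
13^4 mod 8 = 1
13^5 mod 8 = 5
13^6 mod 8 = 1
13^7 mod 8 = 5
13^8 mod 8 = 1
13^9 mod 8 = 5
13^10 mod 8 = 1
13^11 mod 8 = 5
13^12 mod 8 = 1
13^13 mod 8 = 5
13^14 mod 8 = 1
13^15 mod 8 = 5
13^16 mod 8 = 1
13^17 mod 8 = 5


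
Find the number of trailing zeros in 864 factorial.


floor(864/5) = 172
floor(864/25) = 34
floor(864/125) = 6
floor(864/625) = 1
Total = 213

213 trailing zeros


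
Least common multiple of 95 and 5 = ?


GCD(95, 5) = 5
LCM = 95*5/5 = 475/5 = 95

LCM = 95


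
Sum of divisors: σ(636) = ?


Divisors of 636: 1, 2, 3, 4, 6, 12, 53, 106, 159, 212, 318, 636
Sum = 1 + 2 + 3 + 4 + 6 + 12 + 53 + 106 + 159 + 212 + 318 + 636 = 1512

σ(636) = 1512


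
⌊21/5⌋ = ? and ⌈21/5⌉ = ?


21/5 = 4.2000
floor = 4
ceil = 5

floor = 4, ceil = 5


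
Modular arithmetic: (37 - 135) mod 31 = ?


37 - 135 = -98
-98 mod 31 = 26


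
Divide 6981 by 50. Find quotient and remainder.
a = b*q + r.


6981 = 50 * 139 + 31
Check: 6950 + 31 = 6981

q = 139, r = 31


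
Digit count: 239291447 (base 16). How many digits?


239291447 in base 16 = E434C37
Number of digits = 7

7 digits (base 16)


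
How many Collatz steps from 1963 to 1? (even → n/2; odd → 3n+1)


1963 → 5890 → 2945 → 8836 → 4418 → 2209 → 6628 → 3314 → 1657 → 4972 → 2486 → 1243 → 3730 → 1865 → 5596 → 2798 → 1399 → 4198 → 2099 → 6298 → 3149 → 9448 → 4724 → 2362 → 1181 → 3544 → 1772 → 886 → 443 → 1330 → 665 → 1996 → 998 → 499 → 1498 → 749 → 2248 → 1124 → 562 → 281 → 844 → 422 → 211 → 634 → 317 → 952 → 476 → 238 → 119 → 358 → 179 → 538 → 269 → 808 → 404 → 202 → 101 → 304 → 152 → 76 → 38 → 19 → 58 → 29 → 88 → 44 → 22 → 11 → 34 → 17 → 52 → 26 → 13 → 40 → 20 → 10 → 5 → 16 → 8 → 4 → 2 → 1
Total steps = 81

81 steps


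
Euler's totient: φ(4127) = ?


4127 = 4127
Prime factors: 4127
φ(4127) = 4127 × (1-1/4127)
= 4127 × 4126/4127 = 4126

φ(4127) = 4126


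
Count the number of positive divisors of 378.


378 = 2^1 × 3^3 × 7^1
d(378) = (1+1) × (3+1) × (1+1) = 16

16 divisors


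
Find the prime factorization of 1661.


1661 / 11 = 151
151 / 151 = 1
1661 = 11 × 151


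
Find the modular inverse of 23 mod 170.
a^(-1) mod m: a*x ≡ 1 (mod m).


Use the extended Euclidean algorithm on (170, 23); each row r = 170*s + 23*t:
r=170, s=1, t=0
r=23, s=0, t=1
q=7: r=9, s=1, t=-7   [170*(1) + 23*(-7) = 9]
q=2: r=5, s=-2, t=15   [170*(-2) + 23*(15) = 5]
q=1: r=4, s=3, t=-22   [170*(3) + 23*(-22) = 4]
q=1: r=1, s=-5, t=37   [170*(-5) + 23*(37) = 1]
q=4: r=0, s=23, t=-170   [170*(23) + 23*(-170) = 0]
GCD = 1 with t = 37, so 23*(37) ≡ 1 (mod 170)
Inverse = 37 mod 170 = 37
Check: 23 * 37 = 851 ≡ 1 (mod 170)

23^(-1) ≡ 37 (mod 170)


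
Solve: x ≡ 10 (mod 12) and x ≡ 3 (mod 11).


M = 12*11 = 132
M1 = M/12 = 11, M2 = M/11 = 12
M1^(-1) mod 12 = 11, M2^(-1) mod 11 = 1
x = 10*11*11 + 3*12*1 = 1246
1246 mod 132 = 58
Check: 58 mod 12 = 10 ✓, 58 mod 11 = 3 ✓

x ≡ 58 (mod 132)


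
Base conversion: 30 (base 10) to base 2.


30 (base 10) = 30 (decimal)
30 (decimal) = 11110 (base 2)


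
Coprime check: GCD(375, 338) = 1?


Euclidean algorithm:
375 = 1 * 338 + 37
338 = 9 * 37 + 5
37 = 7 * 5 + 2
5 = 2 * 2 + 1
2 = 2 * 1 + 0
GCD(375, 338) = 1

Yes, coprime (GCD = 1)


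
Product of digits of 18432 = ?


1 × 8 × 4 × 3 × 2 = 192


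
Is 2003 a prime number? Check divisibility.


Check divisors up to sqrt(2003) = 44.7549
No divisors found.
2003 is prime.

Yes, 2003 is prime


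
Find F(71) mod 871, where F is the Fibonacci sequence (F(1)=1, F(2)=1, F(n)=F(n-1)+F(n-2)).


F(k) mod 871 for k=1..71:
1, 1, 2, 3, 5, 8, 13, 21, 34, 55, 89, 144, 233, 377, 610, 116, 726, 842, 697, 668, 494, 291, 785, 205, 119, 324, 443, 767, 339, 235, 574, 809, 512, 450, 91, 541, 632, 302, 63, 365, 428, 793, 350, 272, 622, 23, 645, 668, 442, 239, 681, 49, 730, 779, 638, 546, 313, 859, 301, 289, 590, 8, 598, 606, 333, 68, 401, 469, 870, 468, 467
F(71) mod 871 = 467


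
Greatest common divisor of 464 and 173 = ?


464 = 2 * 173 + 118
173 = 1 * 118 + 55
118 = 2 * 55 + 8
55 = 6 * 8 + 7
8 = 1 * 7 + 1
7 = 7 * 1 + 0
GCD = 1


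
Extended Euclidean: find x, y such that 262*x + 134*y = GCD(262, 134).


Tabular extended Euclidean (each row: r = 262*s + 134*t):
r=262, s=1, t=0
r=134, s=0, t=1
q=1: r=128, s=1, t=-1   [262*(1) + 134*(-1) = 128]
q=1: r=6, s=-1, t=2   [262*(-1) + 134*(2) = 6]
q=21: r=2, s=22, t=-43   [262*(22) + 134*(-43) = 2]
q=3: r=0, s=-67, t=131   [262*(-67) + 134*(131) = 0]
GCD = 2; from the row with r=2: x=22, y=-43
Check: 262*(22) + 134*(-43) = 5764 - 5762 = 2

GCD = 2, x = 22, y = -43
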